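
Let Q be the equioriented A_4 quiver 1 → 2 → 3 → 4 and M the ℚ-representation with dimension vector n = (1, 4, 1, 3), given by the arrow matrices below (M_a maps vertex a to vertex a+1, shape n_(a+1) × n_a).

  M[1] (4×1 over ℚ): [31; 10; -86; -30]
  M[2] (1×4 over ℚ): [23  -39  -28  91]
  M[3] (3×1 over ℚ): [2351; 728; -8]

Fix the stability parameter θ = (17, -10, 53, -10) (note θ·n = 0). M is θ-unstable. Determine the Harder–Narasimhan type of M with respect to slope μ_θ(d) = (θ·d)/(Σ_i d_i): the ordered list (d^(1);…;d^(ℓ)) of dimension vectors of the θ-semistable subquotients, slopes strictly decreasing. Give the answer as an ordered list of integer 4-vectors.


Interval decomposition of M: I[1,4], I[2,2]^3, I[4,4]^2.
HN type (ℓ=3): μ^(1)=43/2; μ^(2)=7/2; μ^(3)=-10

((0, 0, 1, 1); (1, 1, 0, 0); (0, 3, 0, 2))


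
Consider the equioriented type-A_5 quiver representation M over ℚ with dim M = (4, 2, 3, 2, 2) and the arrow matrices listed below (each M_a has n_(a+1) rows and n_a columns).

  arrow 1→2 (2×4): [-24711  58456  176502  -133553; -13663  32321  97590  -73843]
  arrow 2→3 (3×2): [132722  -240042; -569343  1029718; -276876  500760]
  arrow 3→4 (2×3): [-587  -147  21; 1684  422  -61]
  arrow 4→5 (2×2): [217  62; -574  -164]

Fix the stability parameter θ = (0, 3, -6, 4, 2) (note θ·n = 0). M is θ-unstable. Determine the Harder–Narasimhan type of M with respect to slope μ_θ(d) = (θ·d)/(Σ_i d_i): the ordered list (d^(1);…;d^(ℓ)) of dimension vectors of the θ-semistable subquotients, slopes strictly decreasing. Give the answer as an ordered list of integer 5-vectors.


Barcode: M ≅ I[1,1]^2, I[1,4], I[1,5], I[3,3], I[5,5]. HN layers by μ_θ (6 steps, strictly decreasing):
  μ^(1)=4; μ^(2)=3; μ^(3)=2; μ^(4)=0; μ^(5)=-1; μ^(6)=-6

((0, 0, 0, 1, 0); (0, 0, 0, 1, 1); (0, 0, 0, 0, 1); (2, 0, 0, 0, 0); (2, 2, 2, 0, 0); (0, 0, 1, 0, 0))


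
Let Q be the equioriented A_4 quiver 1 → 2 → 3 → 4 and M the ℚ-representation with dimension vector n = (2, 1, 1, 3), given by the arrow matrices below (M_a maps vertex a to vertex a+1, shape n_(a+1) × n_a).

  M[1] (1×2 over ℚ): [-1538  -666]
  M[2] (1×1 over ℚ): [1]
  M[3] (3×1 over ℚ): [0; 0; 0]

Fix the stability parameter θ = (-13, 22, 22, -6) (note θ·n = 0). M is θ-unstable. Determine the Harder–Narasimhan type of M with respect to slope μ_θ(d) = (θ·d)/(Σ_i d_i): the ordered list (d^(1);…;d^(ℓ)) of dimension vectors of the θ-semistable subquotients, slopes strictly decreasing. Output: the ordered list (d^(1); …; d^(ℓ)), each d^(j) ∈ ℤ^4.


Interval decomposition of M: I[1,1], I[1,3], I[4,4]^3.
HN type (ℓ=3): μ^(1)=22; μ^(2)=-6; μ^(3)=-13

((0, 1, 1, 0); (0, 0, 0, 3); (2, 0, 0, 0))


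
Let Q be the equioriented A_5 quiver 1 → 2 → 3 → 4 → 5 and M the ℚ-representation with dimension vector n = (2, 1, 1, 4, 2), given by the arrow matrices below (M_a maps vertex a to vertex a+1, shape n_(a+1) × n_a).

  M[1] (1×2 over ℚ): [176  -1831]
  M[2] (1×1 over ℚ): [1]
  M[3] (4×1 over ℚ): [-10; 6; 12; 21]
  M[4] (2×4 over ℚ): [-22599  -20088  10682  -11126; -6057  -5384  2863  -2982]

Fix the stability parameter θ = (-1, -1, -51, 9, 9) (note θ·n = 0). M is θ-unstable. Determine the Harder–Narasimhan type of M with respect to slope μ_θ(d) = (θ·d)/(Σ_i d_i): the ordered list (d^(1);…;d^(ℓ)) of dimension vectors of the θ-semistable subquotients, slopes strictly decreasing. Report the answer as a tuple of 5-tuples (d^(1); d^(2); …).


Barcode: M ≅ I[1,1], I[1,4], I[4,4], I[4,5]^2. HN layers by μ_θ (3 steps, strictly decreasing):
  μ^(1)=9; μ^(2)=-1; μ^(3)=-53/3

((0, 0, 0, 4, 2); (1, 0, 0, 0, 0); (1, 1, 1, 0, 0))


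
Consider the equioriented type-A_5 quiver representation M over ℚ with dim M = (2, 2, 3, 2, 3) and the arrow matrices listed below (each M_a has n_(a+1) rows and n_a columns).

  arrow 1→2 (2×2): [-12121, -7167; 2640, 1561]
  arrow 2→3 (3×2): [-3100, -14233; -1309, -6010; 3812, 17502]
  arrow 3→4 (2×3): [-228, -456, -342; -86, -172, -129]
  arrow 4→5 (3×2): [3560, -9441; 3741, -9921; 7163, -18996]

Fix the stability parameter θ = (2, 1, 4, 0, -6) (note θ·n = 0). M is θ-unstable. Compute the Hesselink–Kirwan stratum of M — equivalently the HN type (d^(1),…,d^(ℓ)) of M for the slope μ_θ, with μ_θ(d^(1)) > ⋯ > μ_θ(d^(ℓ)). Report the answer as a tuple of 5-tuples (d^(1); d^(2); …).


Interval decomposition of M: I[1,3]^2, I[3,5], I[4,5], I[5,5].
HN type (ℓ=5): μ^(1)=4; μ^(2)=3/2; μ^(3)=-2/3; μ^(4)=-3; μ^(5)=-6

((0, 0, 2, 0, 0); (2, 2, 0, 0, 0); (0, 0, 1, 1, 1); (0, 0, 0, 1, 1); (0, 0, 0, 0, 1))


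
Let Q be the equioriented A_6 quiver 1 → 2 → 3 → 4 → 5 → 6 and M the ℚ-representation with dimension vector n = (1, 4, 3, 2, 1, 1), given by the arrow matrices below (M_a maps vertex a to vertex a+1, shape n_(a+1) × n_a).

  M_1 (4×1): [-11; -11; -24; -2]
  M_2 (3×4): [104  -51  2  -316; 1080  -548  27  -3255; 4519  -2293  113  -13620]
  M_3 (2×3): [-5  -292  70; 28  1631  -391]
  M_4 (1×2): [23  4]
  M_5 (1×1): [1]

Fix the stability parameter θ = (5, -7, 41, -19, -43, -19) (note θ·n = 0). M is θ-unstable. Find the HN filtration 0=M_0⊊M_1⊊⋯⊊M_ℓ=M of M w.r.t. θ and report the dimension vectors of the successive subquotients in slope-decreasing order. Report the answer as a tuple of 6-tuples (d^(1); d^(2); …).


Barcode: M ≅ I[1,6], I[2,2], I[2,3], I[2,4]. HN layers by μ_θ (3 steps, strictly decreasing):
  μ^(1)=41; μ^(2)=11; μ^(3)=-7

((0, 0, 1, 0, 0, 0); (0, 0, 1, 1, 0, 0); (1, 4, 1, 1, 1, 1))


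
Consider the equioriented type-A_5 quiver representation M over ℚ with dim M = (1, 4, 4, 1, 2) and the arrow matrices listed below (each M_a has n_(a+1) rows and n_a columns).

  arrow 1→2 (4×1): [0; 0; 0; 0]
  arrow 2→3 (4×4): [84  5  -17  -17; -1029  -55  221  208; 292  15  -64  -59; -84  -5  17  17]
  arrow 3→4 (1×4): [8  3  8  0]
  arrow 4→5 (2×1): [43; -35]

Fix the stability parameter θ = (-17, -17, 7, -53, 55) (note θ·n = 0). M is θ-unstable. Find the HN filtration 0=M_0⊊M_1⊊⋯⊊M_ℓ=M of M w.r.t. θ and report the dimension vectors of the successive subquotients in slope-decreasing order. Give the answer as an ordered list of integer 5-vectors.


Interval decomposition of M: I[1,1], I[2,2], I[2,3]^2, I[2,5], I[3,3], I[5,5].
HN type (ℓ=4): μ^(1)=55; μ^(2)=7; μ^(3)=-17; μ^(4)=-21

((0, 0, 0, 0, 2); (0, 0, 3, 0, 0); (1, 3, 0, 0, 0); (0, 1, 1, 1, 0))


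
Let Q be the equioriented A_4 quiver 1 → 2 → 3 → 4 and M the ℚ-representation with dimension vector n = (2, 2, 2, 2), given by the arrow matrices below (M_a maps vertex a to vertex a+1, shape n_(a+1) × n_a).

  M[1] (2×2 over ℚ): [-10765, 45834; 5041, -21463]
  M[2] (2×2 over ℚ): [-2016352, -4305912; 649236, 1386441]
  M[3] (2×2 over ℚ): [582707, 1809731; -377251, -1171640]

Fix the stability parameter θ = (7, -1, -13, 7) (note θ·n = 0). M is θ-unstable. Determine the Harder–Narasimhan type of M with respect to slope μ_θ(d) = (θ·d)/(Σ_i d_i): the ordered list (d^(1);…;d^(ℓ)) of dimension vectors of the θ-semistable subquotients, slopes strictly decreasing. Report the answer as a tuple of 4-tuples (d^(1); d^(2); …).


Barcode: M ≅ I[1,2], I[1,4], I[3,4]. HN layers by μ_θ (4 steps, strictly decreasing):
  μ^(1)=7; μ^(2)=3; μ^(3)=-7/3; μ^(4)=-13

((0, 0, 0, 2); (1, 1, 0, 0); (1, 1, 1, 0); (0, 0, 1, 0))


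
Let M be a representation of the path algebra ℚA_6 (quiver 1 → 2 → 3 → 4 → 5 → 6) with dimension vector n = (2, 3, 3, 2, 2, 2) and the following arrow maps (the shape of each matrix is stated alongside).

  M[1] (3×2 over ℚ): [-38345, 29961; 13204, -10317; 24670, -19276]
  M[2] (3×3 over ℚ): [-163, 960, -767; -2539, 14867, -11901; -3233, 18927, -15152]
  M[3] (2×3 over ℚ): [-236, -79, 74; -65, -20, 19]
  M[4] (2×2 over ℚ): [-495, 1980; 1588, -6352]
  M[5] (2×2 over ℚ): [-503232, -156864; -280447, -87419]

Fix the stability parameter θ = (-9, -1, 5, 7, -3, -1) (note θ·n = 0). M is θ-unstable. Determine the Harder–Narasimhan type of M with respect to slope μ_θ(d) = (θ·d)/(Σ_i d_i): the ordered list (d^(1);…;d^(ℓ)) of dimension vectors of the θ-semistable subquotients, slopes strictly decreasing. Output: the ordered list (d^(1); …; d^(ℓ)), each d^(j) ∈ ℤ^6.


Interval decomposition of M: I[1,4], I[1,6], I[2,3], I[5,5], I[6,6].
HN type (ℓ=6): μ^(1)=7; μ^(2)=5; μ^(3)=2; μ^(4)=-1; μ^(5)=-3; μ^(6)=-9

((0, 0, 0, 1, 0, 0); (0, 0, 2, 0, 0, 0); (0, 0, 1, 1, 1, 1); (0, 3, 0, 0, 0, 1); (0, 0, 0, 0, 1, 0); (2, 0, 0, 0, 0, 0))


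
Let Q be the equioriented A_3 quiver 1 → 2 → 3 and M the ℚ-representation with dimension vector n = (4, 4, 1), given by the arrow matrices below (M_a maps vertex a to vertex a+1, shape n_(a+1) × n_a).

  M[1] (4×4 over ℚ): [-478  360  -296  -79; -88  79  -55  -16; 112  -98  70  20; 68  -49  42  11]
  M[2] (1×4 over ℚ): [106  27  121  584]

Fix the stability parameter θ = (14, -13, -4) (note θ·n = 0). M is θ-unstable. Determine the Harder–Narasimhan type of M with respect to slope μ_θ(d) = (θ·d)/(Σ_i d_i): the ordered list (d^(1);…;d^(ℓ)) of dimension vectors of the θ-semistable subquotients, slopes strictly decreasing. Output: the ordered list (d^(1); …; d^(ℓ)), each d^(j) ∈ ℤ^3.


Via rank(M_{q-1}∘⋯∘M_p): M ≅ I[1,1], I[1,2]^2, I[1,3], I[2,2].
μ_θ-semistable layers: μ^(1)=14; μ^(2)=1/2; μ^(3)=-1; μ^(4)=-13

((1, 0, 0); (2, 2, 0); (1, 1, 1); (0, 1, 0))


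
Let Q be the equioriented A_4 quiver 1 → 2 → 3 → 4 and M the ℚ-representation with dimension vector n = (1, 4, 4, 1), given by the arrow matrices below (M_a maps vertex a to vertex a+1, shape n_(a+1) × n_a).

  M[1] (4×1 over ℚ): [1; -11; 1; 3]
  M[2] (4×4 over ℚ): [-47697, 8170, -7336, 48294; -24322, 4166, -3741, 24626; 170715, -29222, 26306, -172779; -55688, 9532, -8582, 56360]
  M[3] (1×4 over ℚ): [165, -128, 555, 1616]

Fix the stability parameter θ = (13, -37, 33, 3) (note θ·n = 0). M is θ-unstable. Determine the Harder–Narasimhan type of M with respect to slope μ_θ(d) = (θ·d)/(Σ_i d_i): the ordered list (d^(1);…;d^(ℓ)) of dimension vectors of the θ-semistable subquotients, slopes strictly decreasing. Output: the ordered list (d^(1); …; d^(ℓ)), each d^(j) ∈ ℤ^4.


Interval decomposition of M: I[1,4], I[2,2], I[2,3]^2, I[3,3].
HN type (ℓ=4): μ^(1)=33; μ^(2)=18; μ^(3)=-12; μ^(4)=-37

((0, 0, 3, 0); (0, 0, 1, 1); (1, 1, 0, 0); (0, 3, 0, 0))


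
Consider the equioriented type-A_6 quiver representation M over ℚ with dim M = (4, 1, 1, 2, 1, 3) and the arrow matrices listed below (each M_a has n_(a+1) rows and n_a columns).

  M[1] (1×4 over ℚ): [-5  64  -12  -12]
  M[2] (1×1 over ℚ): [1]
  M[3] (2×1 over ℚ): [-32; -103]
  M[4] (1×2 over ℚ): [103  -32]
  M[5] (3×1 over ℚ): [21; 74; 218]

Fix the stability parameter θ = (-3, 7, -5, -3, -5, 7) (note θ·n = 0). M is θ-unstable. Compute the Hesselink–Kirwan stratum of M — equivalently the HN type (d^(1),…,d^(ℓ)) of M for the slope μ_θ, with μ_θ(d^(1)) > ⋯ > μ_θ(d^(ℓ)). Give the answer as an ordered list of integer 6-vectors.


Via rank(M_{q-1}∘⋯∘M_p): M ≅ I[1,1]^3, I[1,4], I[4,6], I[6,6]^2.
μ_θ-semistable layers: μ^(1)=7; μ^(2)=-1/3; μ^(3)=-3; μ^(4)=-4

((0, 0, 0, 0, 0, 3); (0, 1, 1, 1, 0, 0); (4, 0, 0, 0, 0, 0); (0, 0, 0, 1, 1, 0))


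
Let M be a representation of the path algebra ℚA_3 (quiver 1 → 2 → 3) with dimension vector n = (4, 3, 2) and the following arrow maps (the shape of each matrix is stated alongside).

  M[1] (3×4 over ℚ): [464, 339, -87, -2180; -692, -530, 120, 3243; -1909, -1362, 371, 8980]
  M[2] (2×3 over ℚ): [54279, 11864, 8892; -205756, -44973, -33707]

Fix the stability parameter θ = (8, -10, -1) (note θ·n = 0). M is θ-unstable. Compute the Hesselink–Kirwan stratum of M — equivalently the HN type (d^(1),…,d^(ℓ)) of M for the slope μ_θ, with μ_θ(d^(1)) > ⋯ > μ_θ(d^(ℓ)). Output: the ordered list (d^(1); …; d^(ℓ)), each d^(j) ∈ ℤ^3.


Barcode: M ≅ I[1,1], I[1,2], I[1,3]^2. HN layers by μ_θ (2 steps, strictly decreasing):
  μ^(1)=8; μ^(2)=-1

((1, 0, 0); (3, 3, 2))


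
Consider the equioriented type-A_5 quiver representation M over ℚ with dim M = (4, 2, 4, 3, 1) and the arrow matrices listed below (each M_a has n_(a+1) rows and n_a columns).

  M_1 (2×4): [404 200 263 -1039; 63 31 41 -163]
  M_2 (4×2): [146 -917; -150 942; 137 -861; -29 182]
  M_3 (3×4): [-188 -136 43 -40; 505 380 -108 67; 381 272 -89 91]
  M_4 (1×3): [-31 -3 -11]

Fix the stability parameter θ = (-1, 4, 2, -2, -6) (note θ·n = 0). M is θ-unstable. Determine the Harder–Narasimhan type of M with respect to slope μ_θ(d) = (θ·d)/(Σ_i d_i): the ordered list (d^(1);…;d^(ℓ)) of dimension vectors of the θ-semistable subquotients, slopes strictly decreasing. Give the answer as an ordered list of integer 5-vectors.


Barcode: M ≅ I[1,1]^2, I[1,3], I[1,4], I[3,4], I[3,5]. HN layers by μ_θ (5 steps, strictly decreasing):
  μ^(1)=3; μ^(2)=4/3; μ^(3)=0; μ^(4)=-1; μ^(5)=-2

((0, 1, 1, 0, 0); (0, 1, 1, 1, 0); (0, 0, 1, 1, 0); (4, 0, 0, 0, 0); (0, 0, 1, 1, 1))


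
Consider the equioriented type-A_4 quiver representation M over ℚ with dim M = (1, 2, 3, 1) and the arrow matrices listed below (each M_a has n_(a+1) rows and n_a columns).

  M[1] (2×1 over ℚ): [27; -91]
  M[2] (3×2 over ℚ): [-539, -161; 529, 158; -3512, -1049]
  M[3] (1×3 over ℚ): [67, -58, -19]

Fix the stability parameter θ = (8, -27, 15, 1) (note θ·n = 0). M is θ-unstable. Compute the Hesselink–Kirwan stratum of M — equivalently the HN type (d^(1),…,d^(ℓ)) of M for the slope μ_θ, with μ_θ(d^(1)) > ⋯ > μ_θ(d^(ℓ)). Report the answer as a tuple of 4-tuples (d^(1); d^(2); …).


Barcode: M ≅ I[1,4], I[2,3], I[3,3]. HN layers by μ_θ (4 steps, strictly decreasing):
  μ^(1)=15; μ^(2)=8; μ^(3)=-19/2; μ^(4)=-27

((0, 0, 2, 0); (0, 0, 1, 1); (1, 1, 0, 0); (0, 1, 0, 0))


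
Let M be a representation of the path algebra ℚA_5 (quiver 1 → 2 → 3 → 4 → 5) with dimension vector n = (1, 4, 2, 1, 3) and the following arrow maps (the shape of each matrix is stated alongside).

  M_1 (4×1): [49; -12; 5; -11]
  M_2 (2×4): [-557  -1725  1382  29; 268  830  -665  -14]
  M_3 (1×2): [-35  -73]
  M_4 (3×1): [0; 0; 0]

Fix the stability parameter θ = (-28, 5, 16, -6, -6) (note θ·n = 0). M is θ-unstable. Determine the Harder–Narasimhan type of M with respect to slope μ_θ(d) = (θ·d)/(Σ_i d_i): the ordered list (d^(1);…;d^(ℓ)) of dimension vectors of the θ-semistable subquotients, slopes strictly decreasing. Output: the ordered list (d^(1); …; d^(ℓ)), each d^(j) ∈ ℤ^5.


Via rank(M_{q-1}∘⋯∘M_p): M ≅ I[1,4], I[2,2]^2, I[2,3], I[5,5]^3.
μ_θ-semistable layers: μ^(1)=16; μ^(2)=5; μ^(3)=-6; μ^(4)=-28

((0, 0, 1, 0, 0); (0, 4, 1, 1, 0); (0, 0, 0, 0, 3); (1, 0, 0, 0, 0))


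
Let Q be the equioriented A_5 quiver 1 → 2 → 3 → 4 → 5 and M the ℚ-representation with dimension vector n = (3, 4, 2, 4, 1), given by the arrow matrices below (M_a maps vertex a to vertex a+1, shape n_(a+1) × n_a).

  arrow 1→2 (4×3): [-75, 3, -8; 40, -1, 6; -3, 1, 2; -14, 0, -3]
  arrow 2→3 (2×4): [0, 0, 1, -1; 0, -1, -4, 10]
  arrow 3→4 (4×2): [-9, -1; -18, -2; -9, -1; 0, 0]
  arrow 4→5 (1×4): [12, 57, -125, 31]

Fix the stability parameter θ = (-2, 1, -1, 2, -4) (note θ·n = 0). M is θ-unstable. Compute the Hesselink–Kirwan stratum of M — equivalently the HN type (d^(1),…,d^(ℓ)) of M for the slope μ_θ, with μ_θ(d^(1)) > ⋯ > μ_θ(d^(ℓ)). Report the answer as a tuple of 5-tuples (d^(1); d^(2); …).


Via rank(M_{q-1}∘⋯∘M_p): M ≅ I[1,2], I[1,3], I[1,5], I[2,2], I[4,4]^3.
μ_θ-semistable layers: μ^(1)=2; μ^(2)=1; μ^(3)=0; μ^(4)=-1/2; μ^(5)=-2

((0, 0, 0, 3, 0); (0, 2, 0, 0, 0); (0, 1, 1, 0, 0); (0, 1, 1, 1, 1); (3, 0, 0, 0, 0))


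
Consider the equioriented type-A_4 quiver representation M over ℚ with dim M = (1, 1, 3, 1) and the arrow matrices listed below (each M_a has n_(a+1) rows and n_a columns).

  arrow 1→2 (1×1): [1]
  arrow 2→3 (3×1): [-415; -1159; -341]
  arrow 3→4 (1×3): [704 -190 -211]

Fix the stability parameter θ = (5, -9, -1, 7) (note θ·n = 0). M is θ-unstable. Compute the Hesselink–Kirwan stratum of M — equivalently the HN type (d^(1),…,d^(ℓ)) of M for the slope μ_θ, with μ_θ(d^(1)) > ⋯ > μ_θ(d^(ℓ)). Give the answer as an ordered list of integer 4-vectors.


Interval decomposition of M: I[1,4], I[3,3]^2.
HN type (ℓ=3): μ^(1)=7; μ^(2)=-1; μ^(3)=-2

((0, 0, 0, 1); (0, 0, 3, 0); (1, 1, 0, 0))


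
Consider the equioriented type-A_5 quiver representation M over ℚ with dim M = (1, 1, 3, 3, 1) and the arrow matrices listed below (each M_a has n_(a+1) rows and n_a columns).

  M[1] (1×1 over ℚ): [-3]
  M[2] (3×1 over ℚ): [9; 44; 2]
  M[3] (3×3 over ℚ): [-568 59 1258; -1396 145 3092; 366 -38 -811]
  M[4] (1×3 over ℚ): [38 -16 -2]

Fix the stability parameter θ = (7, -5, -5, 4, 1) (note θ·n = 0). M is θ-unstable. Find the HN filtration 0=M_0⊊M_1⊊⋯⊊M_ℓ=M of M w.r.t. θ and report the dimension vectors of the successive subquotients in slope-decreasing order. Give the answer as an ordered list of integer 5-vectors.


Via rank(M_{q-1}∘⋯∘M_p): M ≅ I[1,3], I[3,4], I[3,5], I[4,4].
μ_θ-semistable layers: μ^(1)=4; μ^(2)=5/2; μ^(3)=-1; μ^(4)=-5

((0, 0, 0, 2, 0); (0, 0, 0, 1, 1); (1, 1, 1, 0, 0); (0, 0, 2, 0, 0))


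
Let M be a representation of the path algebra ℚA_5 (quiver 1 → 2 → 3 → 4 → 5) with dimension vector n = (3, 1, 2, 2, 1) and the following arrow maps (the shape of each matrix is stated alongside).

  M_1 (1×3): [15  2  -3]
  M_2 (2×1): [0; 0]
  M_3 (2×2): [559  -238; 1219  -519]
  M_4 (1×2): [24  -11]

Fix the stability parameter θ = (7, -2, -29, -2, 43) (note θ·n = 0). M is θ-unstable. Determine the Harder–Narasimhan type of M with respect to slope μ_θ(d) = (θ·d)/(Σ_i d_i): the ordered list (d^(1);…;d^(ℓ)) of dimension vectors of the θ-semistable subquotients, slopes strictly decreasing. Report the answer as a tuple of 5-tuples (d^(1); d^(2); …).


Interval decomposition of M: I[1,1]^2, I[1,2], I[3,4], I[3,5].
HN type (ℓ=5): μ^(1)=43; μ^(2)=7; μ^(3)=5/2; μ^(4)=-2; μ^(5)=-29

((0, 0, 0, 0, 1); (2, 0, 0, 0, 0); (1, 1, 0, 0, 0); (0, 0, 0, 2, 0); (0, 0, 2, 0, 0))


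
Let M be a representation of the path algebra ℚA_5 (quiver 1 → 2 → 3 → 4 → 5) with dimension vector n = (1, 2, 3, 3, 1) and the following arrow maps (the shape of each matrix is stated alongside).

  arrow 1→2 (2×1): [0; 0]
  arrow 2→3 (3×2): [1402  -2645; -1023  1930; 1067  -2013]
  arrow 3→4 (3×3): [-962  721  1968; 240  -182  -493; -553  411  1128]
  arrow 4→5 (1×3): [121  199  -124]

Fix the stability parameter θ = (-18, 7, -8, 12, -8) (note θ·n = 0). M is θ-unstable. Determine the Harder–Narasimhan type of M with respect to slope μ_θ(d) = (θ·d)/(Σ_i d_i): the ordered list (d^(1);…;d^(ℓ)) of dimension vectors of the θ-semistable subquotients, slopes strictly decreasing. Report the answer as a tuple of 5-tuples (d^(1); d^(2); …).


Interval decomposition of M: I[1,1], I[2,4], I[2,5], I[3,4].
HN type (ℓ=5): μ^(1)=12; μ^(2)=2; μ^(3)=-1/2; μ^(4)=-8; μ^(5)=-18

((0, 0, 0, 2, 0); (0, 0, 0, 1, 1); (0, 2, 2, 0, 0); (0, 0, 1, 0, 0); (1, 0, 0, 0, 0))


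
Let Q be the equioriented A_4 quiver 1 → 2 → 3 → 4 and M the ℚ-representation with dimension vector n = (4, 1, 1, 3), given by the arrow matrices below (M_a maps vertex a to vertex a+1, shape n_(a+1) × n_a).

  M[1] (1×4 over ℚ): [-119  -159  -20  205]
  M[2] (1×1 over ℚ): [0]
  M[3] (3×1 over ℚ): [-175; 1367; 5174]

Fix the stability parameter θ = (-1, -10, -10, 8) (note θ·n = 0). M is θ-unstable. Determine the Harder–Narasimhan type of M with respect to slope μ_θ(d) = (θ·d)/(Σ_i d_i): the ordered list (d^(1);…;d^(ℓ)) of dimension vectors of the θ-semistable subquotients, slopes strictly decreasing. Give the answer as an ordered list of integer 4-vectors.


Barcode: M ≅ I[1,1]^3, I[1,2], I[3,4], I[4,4]^2. HN layers by μ_θ (4 steps, strictly decreasing):
  μ^(1)=8; μ^(2)=-1; μ^(3)=-11/2; μ^(4)=-10

((0, 0, 0, 3); (3, 0, 0, 0); (1, 1, 0, 0); (0, 0, 1, 0))


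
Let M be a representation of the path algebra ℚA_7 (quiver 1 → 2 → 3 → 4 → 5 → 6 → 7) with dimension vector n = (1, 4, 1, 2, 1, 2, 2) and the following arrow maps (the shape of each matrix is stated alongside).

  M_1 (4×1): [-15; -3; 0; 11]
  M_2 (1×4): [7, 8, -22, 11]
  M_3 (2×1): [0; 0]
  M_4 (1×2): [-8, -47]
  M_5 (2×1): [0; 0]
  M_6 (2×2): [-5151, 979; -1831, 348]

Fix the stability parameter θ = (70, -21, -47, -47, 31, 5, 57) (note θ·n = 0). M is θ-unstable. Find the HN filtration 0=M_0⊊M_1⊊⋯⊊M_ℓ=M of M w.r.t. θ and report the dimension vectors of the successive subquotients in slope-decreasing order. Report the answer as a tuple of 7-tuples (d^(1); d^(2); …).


Via rank(M_{q-1}∘⋯∘M_p): M ≅ I[1,3], I[2,2]^3, I[4,4], I[4,5], I[6,7]^2.
μ_θ-semistable layers: μ^(1)=57; μ^(2)=31; μ^(3)=5; μ^(4)=2/3; μ^(5)=-21; μ^(6)=-47

((0, 0, 0, 0, 0, 0, 2); (0, 0, 0, 0, 1, 0, 0); (0, 0, 0, 0, 0, 2, 0); (1, 1, 1, 0, 0, 0, 0); (0, 3, 0, 0, 0, 0, 0); (0, 0, 0, 2, 0, 0, 0))


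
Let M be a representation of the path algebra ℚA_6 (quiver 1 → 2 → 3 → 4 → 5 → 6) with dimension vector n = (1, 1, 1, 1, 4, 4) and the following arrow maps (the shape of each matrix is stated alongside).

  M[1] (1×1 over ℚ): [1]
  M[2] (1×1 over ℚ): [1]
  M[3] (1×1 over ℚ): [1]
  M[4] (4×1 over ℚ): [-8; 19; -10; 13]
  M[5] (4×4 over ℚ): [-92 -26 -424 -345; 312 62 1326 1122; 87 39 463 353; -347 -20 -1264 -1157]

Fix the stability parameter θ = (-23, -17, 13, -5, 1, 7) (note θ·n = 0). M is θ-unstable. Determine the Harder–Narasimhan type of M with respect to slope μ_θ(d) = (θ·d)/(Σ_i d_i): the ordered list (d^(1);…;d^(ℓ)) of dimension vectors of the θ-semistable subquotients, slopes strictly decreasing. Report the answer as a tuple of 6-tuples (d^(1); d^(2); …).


Via rank(M_{q-1}∘⋯∘M_p): M ≅ I[1,6], I[5,6]^3.
μ_θ-semistable layers: μ^(1)=7; μ^(2)=3; μ^(3)=1; μ^(4)=-17; μ^(5)=-23

((0, 0, 0, 0, 0, 4); (0, 0, 1, 1, 1, 0); (0, 0, 0, 0, 3, 0); (0, 1, 0, 0, 0, 0); (1, 0, 0, 0, 0, 0))


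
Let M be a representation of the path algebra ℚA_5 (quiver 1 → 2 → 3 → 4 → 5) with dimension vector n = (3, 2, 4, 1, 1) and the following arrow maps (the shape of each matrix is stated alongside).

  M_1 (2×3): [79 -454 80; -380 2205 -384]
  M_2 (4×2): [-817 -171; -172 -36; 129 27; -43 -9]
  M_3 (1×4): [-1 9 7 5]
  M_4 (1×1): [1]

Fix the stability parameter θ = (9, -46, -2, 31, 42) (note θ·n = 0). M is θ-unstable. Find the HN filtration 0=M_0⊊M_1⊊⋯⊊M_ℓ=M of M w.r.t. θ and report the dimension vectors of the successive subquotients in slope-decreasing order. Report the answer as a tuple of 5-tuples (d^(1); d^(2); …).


Interval decomposition of M: I[1,1], I[1,2], I[1,5], I[3,3]^3.
HN type (ℓ=5): μ^(1)=42; μ^(2)=31; μ^(3)=9; μ^(4)=-2; μ^(5)=-37/2

((0, 0, 0, 0, 1); (0, 0, 0, 1, 0); (1, 0, 0, 0, 0); (0, 0, 4, 0, 0); (2, 2, 0, 0, 0))


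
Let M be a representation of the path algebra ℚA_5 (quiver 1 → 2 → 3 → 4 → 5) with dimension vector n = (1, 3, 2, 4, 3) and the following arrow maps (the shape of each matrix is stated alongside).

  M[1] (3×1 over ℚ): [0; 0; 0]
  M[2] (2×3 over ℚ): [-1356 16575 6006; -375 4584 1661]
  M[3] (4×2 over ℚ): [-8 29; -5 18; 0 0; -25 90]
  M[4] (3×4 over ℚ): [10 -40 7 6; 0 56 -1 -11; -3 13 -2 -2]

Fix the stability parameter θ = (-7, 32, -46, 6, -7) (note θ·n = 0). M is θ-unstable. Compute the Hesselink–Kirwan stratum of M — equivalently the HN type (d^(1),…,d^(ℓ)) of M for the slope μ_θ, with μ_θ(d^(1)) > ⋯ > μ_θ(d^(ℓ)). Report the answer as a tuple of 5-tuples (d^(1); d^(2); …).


Barcode: M ≅ I[1,1], I[2,2], I[2,5]^2, I[4,4], I[4,5]. HN layers by μ_θ (4 steps, strictly decreasing):
  μ^(1)=32; μ^(2)=6; μ^(3)=-1/2; μ^(4)=-7

((0, 1, 0, 0, 0); (0, 0, 0, 1, 0); (0, 0, 0, 3, 3); (1, 2, 2, 0, 0))


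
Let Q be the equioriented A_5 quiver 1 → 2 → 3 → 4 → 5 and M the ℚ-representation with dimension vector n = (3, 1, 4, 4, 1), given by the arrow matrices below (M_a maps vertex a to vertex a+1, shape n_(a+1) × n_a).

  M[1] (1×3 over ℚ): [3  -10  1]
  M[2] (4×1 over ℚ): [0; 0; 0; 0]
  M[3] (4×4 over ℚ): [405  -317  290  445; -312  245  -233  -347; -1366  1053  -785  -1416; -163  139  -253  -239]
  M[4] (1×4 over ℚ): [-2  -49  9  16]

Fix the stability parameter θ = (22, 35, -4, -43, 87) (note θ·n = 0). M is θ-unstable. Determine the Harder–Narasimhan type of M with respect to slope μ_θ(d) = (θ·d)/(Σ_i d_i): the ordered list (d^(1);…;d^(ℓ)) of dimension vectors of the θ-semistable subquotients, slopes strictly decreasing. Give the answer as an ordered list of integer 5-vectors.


Interval decomposition of M: I[1,1]^2, I[1,2], I[3,4]^3, I[3,5].
HN type (ℓ=4): μ^(1)=87; μ^(2)=35; μ^(3)=22; μ^(4)=-47/2

((0, 0, 0, 0, 1); (0, 1, 0, 0, 0); (3, 0, 0, 0, 0); (0, 0, 4, 4, 0))


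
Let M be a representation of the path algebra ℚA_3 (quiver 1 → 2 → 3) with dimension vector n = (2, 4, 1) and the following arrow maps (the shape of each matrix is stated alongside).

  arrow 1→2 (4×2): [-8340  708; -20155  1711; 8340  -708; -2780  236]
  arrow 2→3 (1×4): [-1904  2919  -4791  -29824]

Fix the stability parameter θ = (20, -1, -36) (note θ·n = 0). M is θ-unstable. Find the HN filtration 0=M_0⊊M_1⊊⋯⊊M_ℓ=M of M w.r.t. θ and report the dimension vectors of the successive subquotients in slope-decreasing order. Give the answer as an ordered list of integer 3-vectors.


Barcode: M ≅ I[1,1], I[1,3], I[2,2]^3. HN layers by μ_θ (3 steps, strictly decreasing):
  μ^(1)=20; μ^(2)=-1; μ^(3)=-17/3

((1, 0, 0); (0, 3, 0); (1, 1, 1))


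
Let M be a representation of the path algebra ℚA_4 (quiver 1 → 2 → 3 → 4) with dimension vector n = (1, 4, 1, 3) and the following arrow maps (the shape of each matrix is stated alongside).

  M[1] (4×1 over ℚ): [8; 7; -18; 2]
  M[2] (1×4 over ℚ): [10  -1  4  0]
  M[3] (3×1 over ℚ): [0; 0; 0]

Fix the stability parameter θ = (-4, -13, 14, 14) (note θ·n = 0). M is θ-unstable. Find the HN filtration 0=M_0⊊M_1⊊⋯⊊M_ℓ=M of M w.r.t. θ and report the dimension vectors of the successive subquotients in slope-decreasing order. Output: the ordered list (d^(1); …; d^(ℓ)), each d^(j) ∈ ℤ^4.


Via rank(M_{q-1}∘⋯∘M_p): M ≅ I[1,3], I[2,2]^3, I[4,4]^3.
μ_θ-semistable layers: μ^(1)=14; μ^(2)=-17/2; μ^(3)=-13

((0, 0, 1, 3); (1, 1, 0, 0); (0, 3, 0, 0))


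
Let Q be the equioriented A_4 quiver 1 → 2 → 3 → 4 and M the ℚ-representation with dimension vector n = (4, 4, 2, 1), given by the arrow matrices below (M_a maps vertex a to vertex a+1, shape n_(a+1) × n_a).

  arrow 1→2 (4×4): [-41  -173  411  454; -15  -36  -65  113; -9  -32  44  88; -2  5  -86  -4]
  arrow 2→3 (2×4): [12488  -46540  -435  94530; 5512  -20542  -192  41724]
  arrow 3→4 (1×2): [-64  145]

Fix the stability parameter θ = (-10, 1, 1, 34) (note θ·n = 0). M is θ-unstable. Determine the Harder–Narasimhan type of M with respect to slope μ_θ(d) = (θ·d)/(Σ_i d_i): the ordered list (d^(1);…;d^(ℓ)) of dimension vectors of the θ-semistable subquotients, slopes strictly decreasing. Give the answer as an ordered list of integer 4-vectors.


Interval decomposition of M: I[1,2]^2, I[1,3], I[1,4].
HN type (ℓ=3): μ^(1)=34; μ^(2)=1; μ^(3)=-10

((0, 0, 0, 1); (0, 4, 2, 0); (4, 0, 0, 0))


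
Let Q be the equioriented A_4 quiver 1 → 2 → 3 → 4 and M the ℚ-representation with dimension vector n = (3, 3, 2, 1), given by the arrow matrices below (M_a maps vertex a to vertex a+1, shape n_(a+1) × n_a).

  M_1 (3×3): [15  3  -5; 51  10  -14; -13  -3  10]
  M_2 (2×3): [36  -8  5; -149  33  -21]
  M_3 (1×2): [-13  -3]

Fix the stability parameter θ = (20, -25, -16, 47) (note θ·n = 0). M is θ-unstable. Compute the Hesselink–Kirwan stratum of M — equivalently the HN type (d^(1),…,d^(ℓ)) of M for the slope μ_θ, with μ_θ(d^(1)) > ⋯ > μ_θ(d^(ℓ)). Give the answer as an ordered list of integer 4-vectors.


Via rank(M_{q-1}∘⋯∘M_p): M ≅ I[1,2], I[1,3], I[1,4].
μ_θ-semistable layers: μ^(1)=47; μ^(2)=-5/2; μ^(3)=-7

((0, 0, 0, 1); (1, 1, 0, 0); (2, 2, 2, 0))


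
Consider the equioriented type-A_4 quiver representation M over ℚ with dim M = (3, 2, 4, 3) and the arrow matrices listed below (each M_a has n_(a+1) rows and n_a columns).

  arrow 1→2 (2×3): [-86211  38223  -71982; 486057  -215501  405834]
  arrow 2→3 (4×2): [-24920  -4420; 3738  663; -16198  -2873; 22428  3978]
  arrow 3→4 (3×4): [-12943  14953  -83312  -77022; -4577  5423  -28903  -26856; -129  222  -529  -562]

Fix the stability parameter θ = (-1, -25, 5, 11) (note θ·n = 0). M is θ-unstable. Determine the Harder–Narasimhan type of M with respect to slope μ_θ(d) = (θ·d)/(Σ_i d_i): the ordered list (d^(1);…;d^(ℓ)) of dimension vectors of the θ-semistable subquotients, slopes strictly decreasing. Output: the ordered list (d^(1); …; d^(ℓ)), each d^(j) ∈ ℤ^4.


Interval decomposition of M: I[1,1]^2, I[1,4], I[2,2], I[3,3], I[3,4]^2.
HN type (ℓ=5): μ^(1)=11; μ^(2)=5; μ^(3)=-1; μ^(4)=-13; μ^(5)=-25

((0, 0, 0, 3); (0, 0, 4, 0); (2, 0, 0, 0); (1, 1, 0, 0); (0, 1, 0, 0))


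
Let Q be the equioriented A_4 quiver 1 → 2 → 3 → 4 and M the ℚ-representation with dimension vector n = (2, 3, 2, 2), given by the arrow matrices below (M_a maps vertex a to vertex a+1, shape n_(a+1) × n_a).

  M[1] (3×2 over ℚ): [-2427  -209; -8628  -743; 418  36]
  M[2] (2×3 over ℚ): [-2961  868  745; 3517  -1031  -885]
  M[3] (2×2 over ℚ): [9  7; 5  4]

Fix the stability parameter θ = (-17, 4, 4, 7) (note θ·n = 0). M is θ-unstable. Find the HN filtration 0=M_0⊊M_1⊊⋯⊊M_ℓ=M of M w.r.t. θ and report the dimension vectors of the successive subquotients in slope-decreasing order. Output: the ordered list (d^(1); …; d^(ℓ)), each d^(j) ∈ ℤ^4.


Interval decomposition of M: I[1,4]^2, I[2,2].
HN type (ℓ=3): μ^(1)=7; μ^(2)=4; μ^(3)=-17

((0, 0, 0, 2); (0, 3, 2, 0); (2, 0, 0, 0))


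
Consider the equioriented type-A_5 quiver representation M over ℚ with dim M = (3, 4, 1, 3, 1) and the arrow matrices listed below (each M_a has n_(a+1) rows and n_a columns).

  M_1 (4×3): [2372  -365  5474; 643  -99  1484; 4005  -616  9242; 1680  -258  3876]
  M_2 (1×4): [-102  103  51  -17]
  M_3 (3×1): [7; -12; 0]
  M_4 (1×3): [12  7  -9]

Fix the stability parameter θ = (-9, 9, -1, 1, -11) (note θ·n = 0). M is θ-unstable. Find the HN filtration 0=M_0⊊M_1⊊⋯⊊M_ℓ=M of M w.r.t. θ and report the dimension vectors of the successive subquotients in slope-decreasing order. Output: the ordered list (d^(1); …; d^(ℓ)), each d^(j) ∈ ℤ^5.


Via rank(M_{q-1}∘⋯∘M_p): M ≅ I[1,1], I[1,2], I[1,4], I[2,2]^2, I[4,4], I[4,5].
μ_θ-semistable layers: μ^(1)=9; μ^(2)=3; μ^(3)=1; μ^(4)=-5; μ^(5)=-9

((0, 3, 0, 0, 0); (0, 1, 1, 1, 0); (0, 0, 0, 1, 0); (0, 0, 0, 1, 1); (3, 0, 0, 0, 0))


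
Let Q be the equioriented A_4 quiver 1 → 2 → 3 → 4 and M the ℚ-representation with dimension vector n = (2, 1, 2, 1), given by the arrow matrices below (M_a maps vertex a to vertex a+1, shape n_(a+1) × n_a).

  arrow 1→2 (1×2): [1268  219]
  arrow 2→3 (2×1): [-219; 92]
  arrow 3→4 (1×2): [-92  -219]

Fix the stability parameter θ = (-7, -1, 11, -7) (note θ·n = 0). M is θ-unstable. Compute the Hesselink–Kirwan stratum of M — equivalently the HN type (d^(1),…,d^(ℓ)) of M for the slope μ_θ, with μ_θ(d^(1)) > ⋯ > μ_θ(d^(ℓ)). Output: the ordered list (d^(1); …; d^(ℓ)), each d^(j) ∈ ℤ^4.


Interval decomposition of M: I[1,1], I[1,3], I[3,4].
HN type (ℓ=4): μ^(1)=11; μ^(2)=2; μ^(3)=-1; μ^(4)=-7

((0, 0, 1, 0); (0, 0, 1, 1); (0, 1, 0, 0); (2, 0, 0, 0))


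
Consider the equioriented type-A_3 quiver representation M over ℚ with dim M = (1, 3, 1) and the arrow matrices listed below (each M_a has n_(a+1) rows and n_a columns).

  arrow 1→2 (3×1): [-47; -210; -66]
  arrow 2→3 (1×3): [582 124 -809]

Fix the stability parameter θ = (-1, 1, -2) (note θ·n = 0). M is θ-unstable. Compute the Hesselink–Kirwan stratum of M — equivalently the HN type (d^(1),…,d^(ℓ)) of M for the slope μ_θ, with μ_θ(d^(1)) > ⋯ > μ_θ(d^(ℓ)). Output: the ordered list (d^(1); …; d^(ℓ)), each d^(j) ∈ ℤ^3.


Barcode: M ≅ I[1,2], I[2,2], I[2,3]. HN layers by μ_θ (3 steps, strictly decreasing):
  μ^(1)=1; μ^(2)=-1/2; μ^(3)=-1

((0, 2, 0); (0, 1, 1); (1, 0, 0))


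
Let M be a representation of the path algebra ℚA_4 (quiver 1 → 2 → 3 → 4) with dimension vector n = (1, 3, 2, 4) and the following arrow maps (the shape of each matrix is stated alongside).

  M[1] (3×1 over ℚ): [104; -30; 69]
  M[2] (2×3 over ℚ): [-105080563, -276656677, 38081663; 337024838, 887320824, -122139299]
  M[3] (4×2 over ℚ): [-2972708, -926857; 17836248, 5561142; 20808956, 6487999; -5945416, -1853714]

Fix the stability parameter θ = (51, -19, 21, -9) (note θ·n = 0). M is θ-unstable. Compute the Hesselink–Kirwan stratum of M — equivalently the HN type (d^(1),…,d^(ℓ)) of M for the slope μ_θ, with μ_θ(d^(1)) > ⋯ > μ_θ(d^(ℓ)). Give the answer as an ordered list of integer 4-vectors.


Interval decomposition of M: I[1,4], I[2,2], I[2,3], I[4,4]^3.
HN type (ℓ=4): μ^(1)=21; μ^(2)=11; μ^(3)=-9; μ^(4)=-19

((0, 0, 1, 0); (1, 1, 1, 1); (0, 0, 0, 3); (0, 2, 0, 0))


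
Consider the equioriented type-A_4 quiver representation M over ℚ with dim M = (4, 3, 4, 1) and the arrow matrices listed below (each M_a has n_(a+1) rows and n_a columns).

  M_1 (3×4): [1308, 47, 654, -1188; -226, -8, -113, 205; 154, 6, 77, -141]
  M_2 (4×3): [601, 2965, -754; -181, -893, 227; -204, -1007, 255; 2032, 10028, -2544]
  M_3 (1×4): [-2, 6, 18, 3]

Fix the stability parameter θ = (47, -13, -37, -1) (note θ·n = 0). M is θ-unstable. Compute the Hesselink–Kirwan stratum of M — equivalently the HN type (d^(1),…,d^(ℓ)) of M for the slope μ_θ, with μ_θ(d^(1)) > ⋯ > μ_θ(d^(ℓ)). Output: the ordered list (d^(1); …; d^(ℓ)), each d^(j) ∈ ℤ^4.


Interval decomposition of M: I[1,1], I[1,3]^2, I[1,4], I[3,3].
HN type (ℓ=3): μ^(1)=47; μ^(2)=-1; μ^(3)=-37

((1, 0, 0, 0); (3, 3, 3, 1); (0, 0, 1, 0))


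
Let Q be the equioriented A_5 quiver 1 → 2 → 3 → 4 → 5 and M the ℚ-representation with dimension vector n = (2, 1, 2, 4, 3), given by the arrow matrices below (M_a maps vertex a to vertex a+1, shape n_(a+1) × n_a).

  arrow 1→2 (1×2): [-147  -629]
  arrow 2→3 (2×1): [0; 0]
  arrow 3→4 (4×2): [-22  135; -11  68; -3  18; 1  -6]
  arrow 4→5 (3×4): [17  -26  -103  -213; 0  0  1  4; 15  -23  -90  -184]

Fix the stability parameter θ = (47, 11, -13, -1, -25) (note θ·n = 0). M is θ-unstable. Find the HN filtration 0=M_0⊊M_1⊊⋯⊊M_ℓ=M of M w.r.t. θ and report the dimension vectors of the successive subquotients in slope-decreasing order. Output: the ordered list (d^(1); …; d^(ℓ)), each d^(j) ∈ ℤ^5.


Interval decomposition of M: I[1,1], I[1,2], I[3,5]^2, I[4,4], I[4,5].
HN type (ℓ=4): μ^(1)=47; μ^(2)=29; μ^(3)=-1; μ^(4)=-13

((1, 0, 0, 0, 0); (1, 1, 0, 0, 0); (0, 0, 0, 1, 0); (0, 0, 2, 3, 3))


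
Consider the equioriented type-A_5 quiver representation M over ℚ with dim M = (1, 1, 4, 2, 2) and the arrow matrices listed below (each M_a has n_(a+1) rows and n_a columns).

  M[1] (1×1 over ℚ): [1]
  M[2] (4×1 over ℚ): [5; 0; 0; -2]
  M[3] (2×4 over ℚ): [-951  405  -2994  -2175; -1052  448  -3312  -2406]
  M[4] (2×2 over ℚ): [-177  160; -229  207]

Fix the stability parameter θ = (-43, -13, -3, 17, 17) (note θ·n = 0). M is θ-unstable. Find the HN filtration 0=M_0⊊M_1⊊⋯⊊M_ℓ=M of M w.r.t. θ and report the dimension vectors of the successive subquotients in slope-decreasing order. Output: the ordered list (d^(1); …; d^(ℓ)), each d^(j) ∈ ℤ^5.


Barcode: M ≅ I[1,5], I[3,3]^2, I[3,5]. HN layers by μ_θ (4 steps, strictly decreasing):
  μ^(1)=17; μ^(2)=-3; μ^(3)=-13; μ^(4)=-43

((0, 0, 0, 2, 2); (0, 0, 4, 0, 0); (0, 1, 0, 0, 0); (1, 0, 0, 0, 0))


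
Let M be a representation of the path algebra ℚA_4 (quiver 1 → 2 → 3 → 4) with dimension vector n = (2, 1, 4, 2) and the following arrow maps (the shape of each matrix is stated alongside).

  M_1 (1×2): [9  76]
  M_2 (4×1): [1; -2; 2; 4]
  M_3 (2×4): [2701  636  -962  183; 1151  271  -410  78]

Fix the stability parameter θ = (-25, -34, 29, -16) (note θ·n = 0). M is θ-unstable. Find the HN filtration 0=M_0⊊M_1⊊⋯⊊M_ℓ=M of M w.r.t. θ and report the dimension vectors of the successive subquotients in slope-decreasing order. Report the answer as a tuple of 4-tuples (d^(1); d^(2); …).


Barcode: M ≅ I[1,1], I[1,4], I[3,3]^2, I[3,4]. HN layers by μ_θ (4 steps, strictly decreasing):
  μ^(1)=29; μ^(2)=13/2; μ^(3)=-25; μ^(4)=-59/2

((0, 0, 2, 0); (0, 0, 2, 2); (1, 0, 0, 0); (1, 1, 0, 0))


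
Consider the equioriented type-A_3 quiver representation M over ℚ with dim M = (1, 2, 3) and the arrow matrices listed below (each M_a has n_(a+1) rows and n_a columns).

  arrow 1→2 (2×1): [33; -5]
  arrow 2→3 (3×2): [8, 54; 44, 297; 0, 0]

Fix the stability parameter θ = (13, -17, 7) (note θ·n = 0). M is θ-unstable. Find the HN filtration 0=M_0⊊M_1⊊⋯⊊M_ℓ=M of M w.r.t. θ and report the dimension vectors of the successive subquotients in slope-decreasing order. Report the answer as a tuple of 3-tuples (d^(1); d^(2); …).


Via rank(M_{q-1}∘⋯∘M_p): M ≅ I[1,3], I[2,2], I[3,3]^2.
μ_θ-semistable layers: μ^(1)=7; μ^(2)=-2; μ^(3)=-17

((0, 0, 3); (1, 1, 0); (0, 1, 0))


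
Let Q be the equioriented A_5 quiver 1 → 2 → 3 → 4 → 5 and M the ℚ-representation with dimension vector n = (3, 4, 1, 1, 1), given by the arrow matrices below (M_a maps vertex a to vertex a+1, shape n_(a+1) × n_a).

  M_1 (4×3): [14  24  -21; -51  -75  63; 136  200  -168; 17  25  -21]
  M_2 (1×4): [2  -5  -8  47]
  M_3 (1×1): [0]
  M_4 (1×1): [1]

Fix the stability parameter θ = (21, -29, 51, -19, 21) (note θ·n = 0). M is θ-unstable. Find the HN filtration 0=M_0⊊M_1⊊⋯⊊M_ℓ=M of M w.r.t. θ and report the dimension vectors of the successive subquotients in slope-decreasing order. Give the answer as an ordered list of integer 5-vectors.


Barcode: M ≅ I[1,1], I[1,2], I[1,3], I[2,2]^2, I[4,5]. HN layers by μ_θ (5 steps, strictly decreasing):
  μ^(1)=51; μ^(2)=21; μ^(3)=-4; μ^(4)=-19; μ^(5)=-29

((0, 0, 1, 0, 0); (1, 0, 0, 0, 1); (2, 2, 0, 0, 0); (0, 0, 0, 1, 0); (0, 2, 0, 0, 0))


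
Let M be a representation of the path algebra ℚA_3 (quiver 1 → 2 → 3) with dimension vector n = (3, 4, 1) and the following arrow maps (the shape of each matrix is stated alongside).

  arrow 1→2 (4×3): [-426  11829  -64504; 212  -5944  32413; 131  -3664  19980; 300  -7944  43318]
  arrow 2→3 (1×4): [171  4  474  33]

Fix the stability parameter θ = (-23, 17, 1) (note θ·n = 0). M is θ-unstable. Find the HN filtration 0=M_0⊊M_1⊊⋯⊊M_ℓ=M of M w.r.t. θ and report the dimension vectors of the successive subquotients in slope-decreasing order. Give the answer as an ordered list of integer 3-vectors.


Interval decomposition of M: I[1,2]^2, I[1,3], I[2,2].
HN type (ℓ=3): μ^(1)=17; μ^(2)=9; μ^(3)=-23

((0, 3, 0); (0, 1, 1); (3, 0, 0))


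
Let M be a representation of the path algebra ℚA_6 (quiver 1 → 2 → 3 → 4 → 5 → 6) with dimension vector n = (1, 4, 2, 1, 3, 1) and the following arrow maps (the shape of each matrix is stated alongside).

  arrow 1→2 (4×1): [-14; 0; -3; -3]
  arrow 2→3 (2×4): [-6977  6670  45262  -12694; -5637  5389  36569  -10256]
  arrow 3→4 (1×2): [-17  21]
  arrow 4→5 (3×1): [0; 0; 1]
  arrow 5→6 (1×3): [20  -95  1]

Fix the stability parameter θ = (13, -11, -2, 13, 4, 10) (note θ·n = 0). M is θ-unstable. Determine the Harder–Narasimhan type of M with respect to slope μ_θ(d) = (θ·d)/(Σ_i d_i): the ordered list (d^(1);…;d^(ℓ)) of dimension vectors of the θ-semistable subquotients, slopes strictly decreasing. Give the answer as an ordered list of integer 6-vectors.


Via rank(M_{q-1}∘⋯∘M_p): M ≅ I[1,6], I[2,2]^2, I[2,3], I[5,5]^2.
μ_θ-semistable layers: μ^(1)=10; μ^(2)=17/2; μ^(3)=4; μ^(4)=0; μ^(5)=-2; μ^(6)=-11

((0, 0, 0, 0, 0, 1); (0, 0, 0, 1, 1, 0); (0, 0, 0, 0, 2, 0); (1, 1, 1, 0, 0, 0); (0, 0, 1, 0, 0, 0); (0, 3, 0, 0, 0, 0))
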